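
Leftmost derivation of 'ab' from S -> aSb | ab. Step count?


Derivation: S => ab
Steps: 1


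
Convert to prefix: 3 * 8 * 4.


left-to-right (same/higher precedence on left): tree is (* (* 3 8) 4)
Prefix: * * 3 8 4


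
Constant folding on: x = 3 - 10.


3 - 10 = -7 at compile time
Optimized: x = -7


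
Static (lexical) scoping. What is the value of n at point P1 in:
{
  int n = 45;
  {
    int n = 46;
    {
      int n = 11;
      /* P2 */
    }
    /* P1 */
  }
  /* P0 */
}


n declared in the same block as P1
n = 46


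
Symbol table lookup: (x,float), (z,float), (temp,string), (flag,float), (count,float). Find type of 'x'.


Lookup 'x' → type float


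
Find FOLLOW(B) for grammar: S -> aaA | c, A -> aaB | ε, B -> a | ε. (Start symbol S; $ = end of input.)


$ ∈ FOLLOW(S). For each A -> αBβ: add FIRST(β)\{ε} to FOLLOW(B); if β nullable, add FOLLOW(A).
FOLLOW(B) = {$}


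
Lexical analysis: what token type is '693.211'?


Pattern: digits with a decimal point
Type: FLOAT_LITERAL


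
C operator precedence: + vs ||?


'+' is additive (level 9); '||' is logical OR (level 1)
Higher level binds tighter
'+' has higher precedence than '||'


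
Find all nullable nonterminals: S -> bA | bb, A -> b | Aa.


A nonterminal is nullable iff some alternative derives ε (directly, or every symbol in it is nullable)
Nullable: {}


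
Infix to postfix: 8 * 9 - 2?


Left to right (same or higher precedence on left)
Postfix: 8 9 * 2 -


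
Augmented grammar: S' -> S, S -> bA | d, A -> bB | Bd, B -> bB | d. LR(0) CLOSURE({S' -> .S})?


Start: S' -> .S
For each item with dot before a nonterminal B, add B -> .γ for every B-production
Closure: [S' -> .S, S -> .bA, S -> .d]


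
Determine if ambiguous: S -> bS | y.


right-linear, alternatives start with distinct terminals 'b' vs 'y': unique leftmost derivation
Unambiguous


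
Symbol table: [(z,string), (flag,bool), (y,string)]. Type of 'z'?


Lookup 'z' → type string


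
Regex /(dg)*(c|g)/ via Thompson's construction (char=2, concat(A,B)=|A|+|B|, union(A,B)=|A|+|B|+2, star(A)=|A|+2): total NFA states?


Syntax tree has 4 char leaf(s), 1 union(s), 1 star(s)
chars contribute 4×2 = 8; each union adds +2; each star adds +2
Total: 8 + 2 + 2 = 12 states


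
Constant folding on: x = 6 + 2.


6 + 2 = 8 at compile time
Optimized: x = 8


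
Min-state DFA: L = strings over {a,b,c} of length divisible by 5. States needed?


Track length mod 5: states 0..4, accept at 0
Minimal DFA: 5 states


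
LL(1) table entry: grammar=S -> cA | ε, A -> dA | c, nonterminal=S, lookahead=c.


For [S, c]: 'c' ∈ FIRST(cA)
Entry: S -> cA


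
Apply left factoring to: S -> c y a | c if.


Common prefix: 'c'
Factored: S -> c S', S' -> y a | if


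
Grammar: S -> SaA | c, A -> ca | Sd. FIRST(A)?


Per alternative of A: FIRST(ca) = {c}; FIRST(Sd) = {c}
FIRST(A) = {c}


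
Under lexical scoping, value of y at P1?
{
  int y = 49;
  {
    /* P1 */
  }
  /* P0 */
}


P1's block does not declare y; resolves to the enclosing declaration at depth 0
y = 49


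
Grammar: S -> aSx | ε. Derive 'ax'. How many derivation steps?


Derivation: S => aSx => ax
Steps: 2


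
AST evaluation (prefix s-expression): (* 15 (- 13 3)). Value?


Evaluate inner: (- 13 3) = 10
Evaluate root: (* 15 10) = 150
Result: 150


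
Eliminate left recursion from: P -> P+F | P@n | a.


Left-recursive alternatives: P+F, P@n; non-recursive: a
Introduce P': P -> aP', P' -> +FP' | @nP' | ε


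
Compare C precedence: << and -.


'-' is additive (level 9); '<<' is shift (level 8)
Higher level binds tighter
'-' has higher precedence than '<<'


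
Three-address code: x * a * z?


Break into single-operator statements:
t1 = x * a
t2 = t1 * z


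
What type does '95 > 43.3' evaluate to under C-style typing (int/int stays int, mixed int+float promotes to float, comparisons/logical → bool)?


Operand types: int > float
Rule: comparison yields bool
Result type: bool


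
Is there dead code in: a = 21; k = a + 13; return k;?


a is read by k's definition; k is returned
No dead code


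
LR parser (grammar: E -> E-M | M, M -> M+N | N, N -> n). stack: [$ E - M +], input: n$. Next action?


no handle; shift 'n'
Action: shift


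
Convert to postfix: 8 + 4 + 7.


Left to right (same or higher precedence on left)
Postfix: 8 4 + 7 +


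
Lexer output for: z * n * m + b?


Scan left to right, longest-match per lexeme
Tokens: ID(z), OP(*), ID(n), OP(*), ID(m), OP(+), ID(b)


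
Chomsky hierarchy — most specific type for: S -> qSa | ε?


Single nonterminal LHS, but q^n a^n is not regular
Classification: Type 2 (Context-Free)


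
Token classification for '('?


Pattern: delimiter/punctuation
Type: PUNCTUATION


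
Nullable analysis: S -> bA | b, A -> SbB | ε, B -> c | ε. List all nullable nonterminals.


A nonterminal is nullable iff some alternative derives ε (directly, or every symbol in it is nullable)
Nullable: {A, B}


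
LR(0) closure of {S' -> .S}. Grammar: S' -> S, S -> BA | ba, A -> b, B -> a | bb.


Start: S' -> .S
For each item with dot before a nonterminal B, add B -> .γ for every B-production
Closure: [S' -> .S, S -> .BA, S -> .ba, B -> .a, B -> .bb]


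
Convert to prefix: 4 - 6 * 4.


'*' binds tighter: tree is (- 4 (* 6 4))
Prefix: - 4 * 6 4


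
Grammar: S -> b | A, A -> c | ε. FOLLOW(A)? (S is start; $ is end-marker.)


$ ∈ FOLLOW(S). For each A -> αBβ: add FIRST(β)\{ε} to FOLLOW(B); if β nullable, add FOLLOW(A).
FOLLOW(A) = {$}


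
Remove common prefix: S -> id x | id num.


Common prefix: 'id'
Factored: S -> id S', S' -> x | num


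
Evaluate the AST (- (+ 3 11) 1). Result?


Evaluate inner: (+ 3 11) = 14
Evaluate root: (- 14 1) = 13
Result: 13


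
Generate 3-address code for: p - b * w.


Break into single-operator statements:
t1 = b * w
t2 = p - t1


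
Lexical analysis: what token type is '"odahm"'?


Pattern: double-quoted sequence
Type: STRING_LITERAL


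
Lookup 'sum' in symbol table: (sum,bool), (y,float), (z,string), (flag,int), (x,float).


Lookup 'sum' → type bool


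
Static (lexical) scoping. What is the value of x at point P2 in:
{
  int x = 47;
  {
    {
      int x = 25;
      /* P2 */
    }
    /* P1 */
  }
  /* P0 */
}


x declared in the same block as P2
x = 25


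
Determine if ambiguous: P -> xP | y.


right-linear, alternatives start with distinct terminals 'x' vs 'y': unique leftmost derivation
Unambiguous


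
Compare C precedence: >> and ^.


'>>' is shift (level 8); '^' is bitwise XOR (level 4)
Higher level binds tighter
'>>' has higher precedence than '^'


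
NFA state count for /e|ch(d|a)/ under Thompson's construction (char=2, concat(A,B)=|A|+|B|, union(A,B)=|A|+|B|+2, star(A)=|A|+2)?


Syntax tree has 5 char leaf(s), 2 union(s), 0 star(s)
chars contribute 5×2 = 10; each union adds +2; each star adds +2
Total: 10 + 4 + 0 = 14 states


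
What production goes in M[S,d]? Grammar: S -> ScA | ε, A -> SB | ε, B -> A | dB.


For [S, d]: ε is nullable and 'd' ∈ FOLLOW(S)
Entry: S -> ε


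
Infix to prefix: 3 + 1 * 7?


'*' binds tighter: tree is (+ 3 (* 1 7))
Prefix: + 3 * 1 7


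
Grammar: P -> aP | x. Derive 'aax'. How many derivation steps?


Derivation: P => aP => aaP => aax
Steps: 3


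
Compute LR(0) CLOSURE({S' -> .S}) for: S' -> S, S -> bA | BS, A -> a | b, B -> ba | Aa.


Start: S' -> .S
For each item with dot before a nonterminal B, add B -> .γ for every B-production
Closure: [S' -> .S, S -> .bA, S -> .BS, B -> .ba, B -> .Aa, A -> .a, A -> .b]


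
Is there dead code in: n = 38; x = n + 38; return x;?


n is read by x's definition; x is returned
No dead code


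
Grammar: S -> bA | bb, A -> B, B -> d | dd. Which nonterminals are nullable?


A nonterminal is nullable iff some alternative derives ε (directly, or every symbol in it is nullable)
Nullable: {}


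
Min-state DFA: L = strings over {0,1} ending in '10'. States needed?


Track the longest suffix of input matching a prefix of '10': 3 classes (prefixes of length 0..2)
Minimal DFA: 3 states


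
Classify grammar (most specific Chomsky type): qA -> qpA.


LHS has context (more than one symbol) and |LHS| ≤ |RHS|
Classification: Type 1 (Context-Sensitive)


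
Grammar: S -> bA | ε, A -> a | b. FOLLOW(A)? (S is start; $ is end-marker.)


$ ∈ FOLLOW(S). For each A -> αBβ: add FIRST(β)\{ε} to FOLLOW(B); if β nullable, add FOLLOW(A).
FOLLOW(A) = {$}


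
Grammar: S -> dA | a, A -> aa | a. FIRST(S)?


Per alternative of S: FIRST(dA) = {d}; FIRST(a) = {a}
FIRST(S) = {a, d}


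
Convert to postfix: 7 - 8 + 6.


Left to right (same or higher precedence on left)
Postfix: 7 8 - 6 +


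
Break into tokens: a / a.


Scan left to right, longest-match per lexeme
Tokens: ID(a), OP(/), ID(a)


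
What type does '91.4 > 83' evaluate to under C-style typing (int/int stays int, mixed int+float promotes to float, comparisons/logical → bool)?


Operand types: float > int
Rule: comparison yields bool
Result type: bool


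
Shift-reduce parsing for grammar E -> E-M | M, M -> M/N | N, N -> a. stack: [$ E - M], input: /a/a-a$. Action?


'/' can extend M; shift to build M -> M/N
Action: shift


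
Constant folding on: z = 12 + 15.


12 + 15 = 27 at compile time
Optimized: z = 27


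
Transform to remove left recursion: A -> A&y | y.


Left-recursive alternatives: A&y; non-recursive: y
Introduce A': A -> yA', A' -> &yA' | ε


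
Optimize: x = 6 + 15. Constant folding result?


6 + 15 = 21 at compile time
Optimized: x = 21


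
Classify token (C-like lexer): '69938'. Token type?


Pattern: digits only
Type: INTEGER_LITERAL


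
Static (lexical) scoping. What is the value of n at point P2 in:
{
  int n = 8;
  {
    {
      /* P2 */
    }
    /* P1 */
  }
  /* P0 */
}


P2's block does not declare n; resolves to the enclosing declaration at depth 0
n = 8


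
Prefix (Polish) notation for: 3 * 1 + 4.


left-to-right (same/higher precedence on left): tree is (+ (* 3 1) 4)
Prefix: + * 3 1 4


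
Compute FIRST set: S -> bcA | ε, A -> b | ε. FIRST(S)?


Per alternative of S: FIRST(bcA) = {b}; FIRST(ε) = {ε}
FIRST(S) = {b, ε}


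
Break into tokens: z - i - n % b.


Scan left to right, longest-match per lexeme
Tokens: ID(z), OP(-), ID(i), OP(-), ID(n), OP(%), ID(b)


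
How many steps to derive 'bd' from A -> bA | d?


Derivation: A => bA => bd
Steps: 2


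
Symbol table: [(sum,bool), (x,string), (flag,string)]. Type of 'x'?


Lookup 'x' → type string


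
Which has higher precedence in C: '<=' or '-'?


'-' is additive (level 9); '<=' is relational (level 7)
Higher level binds tighter
'-' has higher precedence than '<='


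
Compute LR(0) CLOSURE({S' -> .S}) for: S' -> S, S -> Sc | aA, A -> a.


Start: S' -> .S
For each item with dot before a nonterminal B, add B -> .γ for every B-production
Closure: [S' -> .S, S -> .Sc, S -> .aA]


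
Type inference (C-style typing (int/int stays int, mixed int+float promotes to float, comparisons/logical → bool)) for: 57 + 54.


Operand types: int + int
Rule: mixed int/float promotes to float; int/int stays int
Result type: int


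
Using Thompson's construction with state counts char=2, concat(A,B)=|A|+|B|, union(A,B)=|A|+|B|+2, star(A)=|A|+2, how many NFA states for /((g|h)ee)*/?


Syntax tree has 4 char leaf(s), 1 union(s), 1 star(s)
chars contribute 4×2 = 8; each union adds +2; each star adds +2
Total: 8 + 2 + 2 = 12 states


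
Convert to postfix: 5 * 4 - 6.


Left to right (same or higher precedence on left)
Postfix: 5 4 * 6 -


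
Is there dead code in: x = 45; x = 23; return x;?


first assignment to x is overwritten before any read
Dead: 'x = 45'


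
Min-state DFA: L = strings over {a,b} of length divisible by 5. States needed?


Track length mod 5: states 0..4, accept at 0
Minimal DFA: 5 states


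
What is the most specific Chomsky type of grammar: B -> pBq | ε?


Single nonterminal LHS, but p^n q^n is not regular
Classification: Type 2 (Context-Free)


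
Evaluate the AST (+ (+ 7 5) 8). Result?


Evaluate inner: (+ 7 5) = 12
Evaluate root: (+ 12 8) = 20
Result: 20


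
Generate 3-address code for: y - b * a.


Break into single-operator statements:
t1 = b * a
t2 = y - t1


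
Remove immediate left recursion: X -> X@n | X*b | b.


Left-recursive alternatives: X@n, X*b; non-recursive: b
Introduce X': X -> bX', X' -> @nX' | *bX' | ε


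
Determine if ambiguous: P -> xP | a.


right-linear, alternatives start with distinct terminals 'x' vs 'a': unique leftmost derivation
Unambiguous


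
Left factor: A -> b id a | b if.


Common prefix: 'b'
Factored: A -> b A', A' -> id a | if


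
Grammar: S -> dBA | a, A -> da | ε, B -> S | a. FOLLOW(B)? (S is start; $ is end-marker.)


$ ∈ FOLLOW(S). For each A -> αBβ: add FIRST(β)\{ε} to FOLLOW(B); if β nullable, add FOLLOW(A).
FOLLOW(B) = {$, d}


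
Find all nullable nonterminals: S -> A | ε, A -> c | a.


A nonterminal is nullable iff some alternative derives ε (directly, or every symbol in it is nullable)
Nullable: {S}


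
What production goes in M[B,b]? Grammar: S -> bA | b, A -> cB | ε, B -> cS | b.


For [B, b]: 'b' ∈ FIRST(b)
Entry: B -> b


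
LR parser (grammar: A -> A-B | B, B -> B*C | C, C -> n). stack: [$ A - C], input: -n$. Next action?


'C' (not preceded by B*) is the handle for B -> C
Action: reduce (B -> C)


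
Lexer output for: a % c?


Scan left to right, longest-match per lexeme
Tokens: ID(a), OP(%), ID(c)


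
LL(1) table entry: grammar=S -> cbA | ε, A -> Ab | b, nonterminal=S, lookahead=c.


For [S, c]: 'c' ∈ FIRST(cbA)
Entry: S -> cbA


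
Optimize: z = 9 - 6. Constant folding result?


9 - 6 = 3 at compile time
Optimized: z = 3


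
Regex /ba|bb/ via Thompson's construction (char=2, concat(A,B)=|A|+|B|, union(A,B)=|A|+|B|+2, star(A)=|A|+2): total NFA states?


Syntax tree has 4 char leaf(s), 1 union(s), 0 star(s)
chars contribute 4×2 = 8; each union adds +2; each star adds +2
Total: 8 + 2 + 0 = 10 states


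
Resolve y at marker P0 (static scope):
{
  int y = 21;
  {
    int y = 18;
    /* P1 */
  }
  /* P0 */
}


y declared in the same block as P0
y = 21


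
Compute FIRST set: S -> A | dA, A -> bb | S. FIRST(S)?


Per alternative of S: FIRST(A) = {b, d}; FIRST(dA) = {d}
FIRST(S) = {b, d}


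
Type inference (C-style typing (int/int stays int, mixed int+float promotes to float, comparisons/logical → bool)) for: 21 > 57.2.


Operand types: int > float
Rule: comparison yields bool
Result type: bool


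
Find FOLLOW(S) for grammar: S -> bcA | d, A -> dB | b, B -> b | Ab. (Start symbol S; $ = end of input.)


$ ∈ FOLLOW(S). For each A -> αBβ: add FIRST(β)\{ε} to FOLLOW(B); if β nullable, add FOLLOW(A).
FOLLOW(S) = {$}


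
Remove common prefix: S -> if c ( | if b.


Common prefix: 'if'
Factored: S -> if S', S' -> c ( | b


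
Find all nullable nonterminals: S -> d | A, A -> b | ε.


A nonterminal is nullable iff some alternative derives ε (directly, or every symbol in it is nullable)
Nullable: {A, S}


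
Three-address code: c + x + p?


Break into single-operator statements:
t1 = c + x
t2 = t1 + p


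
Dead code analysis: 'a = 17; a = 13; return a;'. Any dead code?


first assignment to a is overwritten before any read
Dead: 'a = 17'


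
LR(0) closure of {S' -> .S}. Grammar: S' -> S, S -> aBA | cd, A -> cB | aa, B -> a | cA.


Start: S' -> .S
For each item with dot before a nonterminal B, add B -> .γ for every B-production
Closure: [S' -> .S, S -> .aBA, S -> .cd]


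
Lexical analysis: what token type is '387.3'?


Pattern: digits with a decimal point
Type: FLOAT_LITERAL


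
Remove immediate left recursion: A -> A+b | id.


Left-recursive alternatives: A+b; non-recursive: id
Introduce A': A -> idA', A' -> +bA' | ε


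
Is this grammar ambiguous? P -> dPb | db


balanced d^n…b^n: each string has a unique parse
Unambiguous


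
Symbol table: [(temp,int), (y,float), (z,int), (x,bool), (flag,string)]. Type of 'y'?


Lookup 'y' → type float


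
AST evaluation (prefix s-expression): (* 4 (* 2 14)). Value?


Evaluate inner: (* 2 14) = 28
Evaluate root: (* 4 28) = 112
Result: 112


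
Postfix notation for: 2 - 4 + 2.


Left to right (same or higher precedence on left)
Postfix: 2 4 - 2 +


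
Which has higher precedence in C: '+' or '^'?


'+' is additive (level 9); '^' is bitwise XOR (level 4)
Higher level binds tighter
'+' has higher precedence than '^'


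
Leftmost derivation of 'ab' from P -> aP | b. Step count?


Derivation: P => aP => ab
Steps: 2


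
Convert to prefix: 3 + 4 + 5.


left-to-right (same/higher precedence on left): tree is (+ (+ 3 4) 5)
Prefix: + + 3 4 5


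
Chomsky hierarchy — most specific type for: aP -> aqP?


LHS has context (more than one symbol) and |LHS| ≤ |RHS|
Classification: Type 1 (Context-Sensitive)


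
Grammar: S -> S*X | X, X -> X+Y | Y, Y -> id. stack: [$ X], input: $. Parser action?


lookahead ∉ {+} so X won't extend; reduce S -> X
Action: reduce (S -> X)


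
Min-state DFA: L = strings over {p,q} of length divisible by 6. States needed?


Track length mod 6: states 0..5, accept at 0
Minimal DFA: 6 states


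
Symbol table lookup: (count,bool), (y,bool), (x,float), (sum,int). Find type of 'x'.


Lookup 'x' → type float


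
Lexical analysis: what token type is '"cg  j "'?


Pattern: double-quoted sequence
Type: STRING_LITERAL


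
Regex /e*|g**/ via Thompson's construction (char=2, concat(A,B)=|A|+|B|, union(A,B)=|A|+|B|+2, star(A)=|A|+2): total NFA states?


Syntax tree has 2 char leaf(s), 1 union(s), 3 star(s)
chars contribute 2×2 = 4; each union adds +2; each star adds +2
Total: 4 + 2 + 6 = 12 states


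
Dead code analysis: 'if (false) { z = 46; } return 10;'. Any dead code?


condition is constant false, so the whole block is unreachable
Dead: 'if (false) { z = 46; }'


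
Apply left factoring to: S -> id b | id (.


Common prefix: 'id'
Factored: S -> id S', S' -> b | (


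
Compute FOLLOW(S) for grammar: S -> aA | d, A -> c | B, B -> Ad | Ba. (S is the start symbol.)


$ ∈ FOLLOW(S). For each A -> αBβ: add FIRST(β)\{ε} to FOLLOW(B); if β nullable, add FOLLOW(A).
FOLLOW(S) = {$}


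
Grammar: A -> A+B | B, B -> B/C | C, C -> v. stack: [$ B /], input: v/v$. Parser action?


no handle; shift 'v'
Action: shift


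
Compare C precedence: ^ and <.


'<' is relational (level 7); '^' is bitwise XOR (level 4)
Higher level binds tighter
'<' has higher precedence than '^'


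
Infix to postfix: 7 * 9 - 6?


Left to right (same or higher precedence on left)
Postfix: 7 9 * 6 -


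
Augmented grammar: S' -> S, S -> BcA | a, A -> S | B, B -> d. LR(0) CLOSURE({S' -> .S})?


Start: S' -> .S
For each item with dot before a nonterminal B, add B -> .γ for every B-production
Closure: [S' -> .S, S -> .BcA, S -> .a, B -> .d]


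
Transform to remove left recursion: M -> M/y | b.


Left-recursive alternatives: M/y; non-recursive: b
Introduce M': M -> bM', M' -> /yM' | ε


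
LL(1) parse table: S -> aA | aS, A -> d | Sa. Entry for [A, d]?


For [A, d]: 'd' ∈ FIRST(d)
Entry: A -> d


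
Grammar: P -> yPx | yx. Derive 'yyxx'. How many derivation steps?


Derivation: P => yPx => yyxx
Steps: 2


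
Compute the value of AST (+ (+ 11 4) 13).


Evaluate inner: (+ 11 4) = 15
Evaluate root: (+ 15 13) = 28
Result: 28


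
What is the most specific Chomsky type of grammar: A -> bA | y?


Right-linear: every RHS is a terminal or a terminal followed by one nonterminal
Classification: Type 3 (Regular)


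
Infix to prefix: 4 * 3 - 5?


left-to-right (same/higher precedence on left): tree is (- (* 4 3) 5)
Prefix: - * 4 3 5


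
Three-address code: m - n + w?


Break into single-operator statements:
t1 = m - n
t2 = t1 + w


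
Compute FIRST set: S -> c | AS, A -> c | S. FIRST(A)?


Per alternative of A: FIRST(c) = {c}; FIRST(S) = {c}
FIRST(A) = {c}


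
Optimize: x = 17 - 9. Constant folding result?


17 - 9 = 8 at compile time
Optimized: x = 8


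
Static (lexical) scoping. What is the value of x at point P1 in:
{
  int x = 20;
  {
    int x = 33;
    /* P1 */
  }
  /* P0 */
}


x declared in the same block as P1
x = 33


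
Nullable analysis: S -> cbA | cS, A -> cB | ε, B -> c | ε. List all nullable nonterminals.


A nonterminal is nullable iff some alternative derives ε (directly, or every symbol in it is nullable)
Nullable: {A, B}


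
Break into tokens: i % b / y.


Scan left to right, longest-match per lexeme
Tokens: ID(i), OP(%), ID(b), OP(/), ID(y)


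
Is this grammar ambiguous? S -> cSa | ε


balanced c^n…a^n: each string has a unique parse
Unambiguous


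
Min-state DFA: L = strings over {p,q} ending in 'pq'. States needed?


Track the longest suffix of input matching a prefix of 'pq': 3 classes (prefixes of length 0..2)
Minimal DFA: 3 states


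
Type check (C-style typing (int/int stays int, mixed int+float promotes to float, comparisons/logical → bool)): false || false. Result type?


Operand types: bool || bool
Rule: logical operators take bool operands and yield bool
Result type: bool


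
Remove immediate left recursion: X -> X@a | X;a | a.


Left-recursive alternatives: X@a, X;a; non-recursive: a
Introduce X': X -> aX', X' -> @aX' | ;aX' | ε


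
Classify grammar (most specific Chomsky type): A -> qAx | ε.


Single nonterminal LHS, but q^n x^n is not regular
Classification: Type 2 (Context-Free)


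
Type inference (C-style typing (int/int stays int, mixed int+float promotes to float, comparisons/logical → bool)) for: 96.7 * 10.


Operand types: float * int
Rule: mixed int/float promotes to float; int/int stays int
Result type: float


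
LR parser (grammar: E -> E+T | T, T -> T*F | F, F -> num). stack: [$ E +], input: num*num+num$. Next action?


no handle ('E+' is not any RHS); shift 'num'
Action: shift


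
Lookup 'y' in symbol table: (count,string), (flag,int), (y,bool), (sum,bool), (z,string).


Lookup 'y' → type bool


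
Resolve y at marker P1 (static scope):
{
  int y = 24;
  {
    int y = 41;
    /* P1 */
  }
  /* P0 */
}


y declared in the same block as P1
y = 41


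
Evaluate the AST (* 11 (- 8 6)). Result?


Evaluate inner: (- 8 6) = 2
Evaluate root: (* 11 2) = 22
Result: 22


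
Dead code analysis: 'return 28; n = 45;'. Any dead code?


statement follows a return and is unreachable
Dead: 'n = 45'


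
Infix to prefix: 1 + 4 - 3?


left-to-right (same/higher precedence on left): tree is (- (+ 1 4) 3)
Prefix: - + 1 4 3


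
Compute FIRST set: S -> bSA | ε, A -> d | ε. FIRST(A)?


Per alternative of A: FIRST(d) = {d}; FIRST(ε) = {ε}
FIRST(A) = {d, ε}


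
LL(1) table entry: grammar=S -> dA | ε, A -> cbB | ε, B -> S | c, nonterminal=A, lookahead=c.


For [A, c]: 'c' ∈ FIRST(cbB)
Entry: A -> cbB


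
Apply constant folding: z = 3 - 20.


3 - 20 = -17 at compile time
Optimized: z = -17


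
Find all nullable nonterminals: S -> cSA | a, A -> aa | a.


A nonterminal is nullable iff some alternative derives ε (directly, or every symbol in it is nullable)
Nullable: {}


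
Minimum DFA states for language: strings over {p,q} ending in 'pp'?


Track the longest suffix of input matching a prefix of 'pp': 3 classes (prefixes of length 0..2)
Minimal DFA: 3 states


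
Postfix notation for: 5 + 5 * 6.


* has higher precedence, evaluate 5*6 first
Postfix: 5 5 6 * +


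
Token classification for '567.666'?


Pattern: digits with a decimal point
Type: FLOAT_LITERAL


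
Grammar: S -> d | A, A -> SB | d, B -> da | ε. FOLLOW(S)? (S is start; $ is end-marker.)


$ ∈ FOLLOW(S). For each A -> αBβ: add FIRST(β)\{ε} to FOLLOW(B); if β nullable, add FOLLOW(A).
FOLLOW(S) = {$, d}


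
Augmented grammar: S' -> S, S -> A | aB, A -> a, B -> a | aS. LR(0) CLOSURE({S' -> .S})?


Start: S' -> .S
For each item with dot before a nonterminal B, add B -> .γ for every B-production
Closure: [S' -> .S, S -> .A, S -> .aB, A -> .a]


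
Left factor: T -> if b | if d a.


Common prefix: 'if'
Factored: T -> if T', T' -> b | d a


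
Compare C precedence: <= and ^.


'<=' is relational (level 7); '^' is bitwise XOR (level 4)
Higher level binds tighter
'<=' has higher precedence than '^'


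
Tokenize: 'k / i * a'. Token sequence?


Scan left to right, longest-match per lexeme
Tokens: ID(k), OP(/), ID(i), OP(*), ID(a)


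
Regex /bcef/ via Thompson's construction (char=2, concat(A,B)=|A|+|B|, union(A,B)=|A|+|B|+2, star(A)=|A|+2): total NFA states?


Syntax tree has 4 char leaf(s), 0 union(s), 0 star(s)
chars contribute 4×2 = 8; each union adds +2; each star adds +2
Total: 8 + 0 + 0 = 8 states


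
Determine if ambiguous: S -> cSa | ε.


balanced c^n…a^n: each string has a unique parse
Unambiguous


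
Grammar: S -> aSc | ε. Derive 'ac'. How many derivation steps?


Derivation: S => aSc => ac
Steps: 2


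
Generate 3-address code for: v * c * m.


Break into single-operator statements:
t1 = v * c
t2 = t1 * m


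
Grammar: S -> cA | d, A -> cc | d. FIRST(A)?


Per alternative of A: FIRST(cc) = {c}; FIRST(d) = {d}
FIRST(A) = {c, d}


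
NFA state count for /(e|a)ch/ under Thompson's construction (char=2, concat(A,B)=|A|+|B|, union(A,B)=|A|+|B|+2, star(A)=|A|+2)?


Syntax tree has 4 char leaf(s), 1 union(s), 0 star(s)
chars contribute 4×2 = 8; each union adds +2; each star adds +2
Total: 8 + 2 + 0 = 10 states


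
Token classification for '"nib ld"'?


Pattern: double-quoted sequence
Type: STRING_LITERAL


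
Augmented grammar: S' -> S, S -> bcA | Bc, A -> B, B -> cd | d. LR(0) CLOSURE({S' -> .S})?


Start: S' -> .S
For each item with dot before a nonterminal B, add B -> .γ for every B-production
Closure: [S' -> .S, S -> .bcA, S -> .Bc, B -> .cd, B -> .d]


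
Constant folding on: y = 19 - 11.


19 - 11 = 8 at compile time
Optimized: y = 8


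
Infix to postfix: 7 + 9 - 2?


Left to right (same or higher precedence on left)
Postfix: 7 9 + 2 -


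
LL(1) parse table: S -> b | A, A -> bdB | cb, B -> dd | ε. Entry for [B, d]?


For [B, d]: 'd' ∈ FIRST(dd)
Entry: B -> dd


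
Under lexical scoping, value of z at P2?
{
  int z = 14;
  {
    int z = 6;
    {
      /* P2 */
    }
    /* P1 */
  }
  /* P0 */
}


P2's block does not declare z; resolves to the enclosing declaration at depth 1
z = 6


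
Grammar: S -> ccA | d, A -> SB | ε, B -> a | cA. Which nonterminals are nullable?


A nonterminal is nullable iff some alternative derives ε (directly, or every symbol in it is nullable)
Nullable: {A}


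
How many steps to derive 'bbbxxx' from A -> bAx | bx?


Derivation: A => bAx => bbAxx => bbbxxx
Steps: 3


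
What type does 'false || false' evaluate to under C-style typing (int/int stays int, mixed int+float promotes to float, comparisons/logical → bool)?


Operand types: bool || bool
Rule: logical operators take bool operands and yield bool
Result type: bool


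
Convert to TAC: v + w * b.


Break into single-operator statements:
t1 = w * b
t2 = v + t1


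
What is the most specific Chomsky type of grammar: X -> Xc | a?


Left-linear: every RHS is a terminal or one nonterminal followed by a terminal
Classification: Type 3 (Regular)


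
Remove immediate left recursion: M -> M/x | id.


Left-recursive alternatives: M/x; non-recursive: id
Introduce M': M -> idM', M' -> /xM' | ε


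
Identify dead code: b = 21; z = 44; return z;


b is assigned but never read
Dead: 'b = 21'


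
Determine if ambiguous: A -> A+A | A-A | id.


'id+id-id' has two parse trees (no precedence encoded between + and -)
Ambiguous


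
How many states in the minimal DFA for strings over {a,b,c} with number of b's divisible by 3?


Track (count of b) mod 3: states 0..2, accept at 0
Minimal DFA: 3 states


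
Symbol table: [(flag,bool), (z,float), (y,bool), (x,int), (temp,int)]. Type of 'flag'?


Lookup 'flag' → type bool


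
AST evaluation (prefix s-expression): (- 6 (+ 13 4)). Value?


Evaluate inner: (+ 13 4) = 17
Evaluate root: (- 6 17) = -11
Result: -11


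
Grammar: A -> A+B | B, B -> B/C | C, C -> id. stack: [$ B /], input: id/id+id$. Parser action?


no handle; shift 'id'
Action: shift


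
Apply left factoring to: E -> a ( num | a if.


Common prefix: 'a'
Factored: E -> a E', E' -> ( num | if


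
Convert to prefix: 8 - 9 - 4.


left-to-right (same/higher precedence on left): tree is (- (- 8 9) 4)
Prefix: - - 8 9 4


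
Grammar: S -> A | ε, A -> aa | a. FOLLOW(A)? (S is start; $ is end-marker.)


$ ∈ FOLLOW(S). For each A -> αBβ: add FIRST(β)\{ε} to FOLLOW(B); if β nullable, add FOLLOW(A).
FOLLOW(A) = {$}


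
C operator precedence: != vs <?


'<' is relational (level 7); '!=' is equality (level 6)
Higher level binds tighter
'<' has higher precedence than '!='


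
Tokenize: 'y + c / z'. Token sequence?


Scan left to right, longest-match per lexeme
Tokens: ID(y), OP(+), ID(c), OP(/), ID(z)


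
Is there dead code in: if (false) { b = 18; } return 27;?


condition is constant false, so the whole block is unreachable
Dead: 'if (false) { b = 18; }'


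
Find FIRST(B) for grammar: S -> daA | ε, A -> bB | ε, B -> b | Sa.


Per alternative of B: FIRST(b) = {b}; FIRST(Sa) = {a, d}
FIRST(B) = {a, b, d}


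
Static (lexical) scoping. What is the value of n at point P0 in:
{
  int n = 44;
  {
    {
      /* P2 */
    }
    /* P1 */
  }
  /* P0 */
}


n declared in the same block as P0
n = 44


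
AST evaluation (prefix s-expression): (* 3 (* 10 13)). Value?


Evaluate inner: (* 10 13) = 130
Evaluate root: (* 3 130) = 390
Result: 390


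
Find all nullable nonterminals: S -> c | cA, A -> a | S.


A nonterminal is nullable iff some alternative derives ε (directly, or every symbol in it is nullable)
Nullable: {}


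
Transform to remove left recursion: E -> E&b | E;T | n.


Left-recursive alternatives: E&b, E;T; non-recursive: n
Introduce E': E -> nE', E' -> &bE' | ;TE' | ε


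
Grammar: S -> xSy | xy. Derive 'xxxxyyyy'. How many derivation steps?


Derivation: S => xSy => xxSyy => xxxSyyy => xxxxyyyy
Steps: 4


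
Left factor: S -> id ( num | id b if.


Common prefix: 'id'
Factored: S -> id S', S' -> ( num | b if


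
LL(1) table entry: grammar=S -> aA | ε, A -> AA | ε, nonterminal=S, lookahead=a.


For [S, a]: 'a' ∈ FIRST(aA)
Entry: S -> aA


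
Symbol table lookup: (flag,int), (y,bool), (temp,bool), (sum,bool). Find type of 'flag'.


Lookup 'flag' → type int


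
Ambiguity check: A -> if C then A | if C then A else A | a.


dangling else: 'if C then if C then a else a' parses two ways
Ambiguous


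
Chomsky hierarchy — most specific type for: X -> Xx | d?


Left-linear: every RHS is a terminal or one nonterminal followed by a terminal
Classification: Type 3 (Regular)


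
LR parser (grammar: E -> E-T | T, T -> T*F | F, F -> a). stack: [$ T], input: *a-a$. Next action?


shift '*' to continue T -> T*F
Action: shift


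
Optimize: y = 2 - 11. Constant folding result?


2 - 11 = -9 at compile time
Optimized: y = -9


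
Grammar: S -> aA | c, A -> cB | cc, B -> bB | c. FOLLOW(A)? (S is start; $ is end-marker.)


$ ∈ FOLLOW(S). For each A -> αBβ: add FIRST(β)\{ε} to FOLLOW(B); if β nullable, add FOLLOW(A).
FOLLOW(A) = {$}


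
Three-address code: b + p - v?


Break into single-operator statements:
t1 = b + p
t2 = t1 - v


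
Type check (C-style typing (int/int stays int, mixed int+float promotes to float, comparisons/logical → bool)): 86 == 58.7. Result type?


Operand types: int == float
Rule: comparison yields bool
Result type: bool


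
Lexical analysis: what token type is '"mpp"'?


Pattern: double-quoted sequence
Type: STRING_LITERAL


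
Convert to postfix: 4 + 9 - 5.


Left to right (same or higher precedence on left)
Postfix: 4 9 + 5 -


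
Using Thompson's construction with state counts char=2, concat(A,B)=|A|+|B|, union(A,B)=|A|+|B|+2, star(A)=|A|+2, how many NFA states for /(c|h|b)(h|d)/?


Syntax tree has 5 char leaf(s), 3 union(s), 0 star(s)
chars contribute 5×2 = 10; each union adds +2; each star adds +2
Total: 10 + 6 + 0 = 16 states


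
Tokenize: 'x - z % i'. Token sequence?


Scan left to right, longest-match per lexeme
Tokens: ID(x), OP(-), ID(z), OP(%), ID(i)


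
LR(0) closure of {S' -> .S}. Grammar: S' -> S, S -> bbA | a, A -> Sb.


Start: S' -> .S
For each item with dot before a nonterminal B, add B -> .γ for every B-production
Closure: [S' -> .S, S -> .bbA, S -> .a]


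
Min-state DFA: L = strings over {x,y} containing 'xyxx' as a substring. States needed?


KMP-style automaton: 4 progress states + 1 absorbing accept = 5
Minimal DFA: 5 states


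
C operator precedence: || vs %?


'%' is multiplicative (level 10); '||' is logical OR (level 1)
Higher level binds tighter
'%' has higher precedence than '||'


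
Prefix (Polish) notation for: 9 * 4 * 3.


left-to-right (same/higher precedence on left): tree is (* (* 9 4) 3)
Prefix: * * 9 4 3


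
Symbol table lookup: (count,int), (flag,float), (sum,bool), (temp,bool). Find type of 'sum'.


Lookup 'sum' → type bool


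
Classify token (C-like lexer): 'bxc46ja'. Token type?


Pattern: letter/underscore followed by alphanumerics, not a keyword
Type: IDENTIFIER


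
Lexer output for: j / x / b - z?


Scan left to right, longest-match per lexeme
Tokens: ID(j), OP(/), ID(x), OP(/), ID(b), OP(-), ID(z)


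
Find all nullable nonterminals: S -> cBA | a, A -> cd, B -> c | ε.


A nonterminal is nullable iff some alternative derives ε (directly, or every symbol in it is nullable)
Nullable: {B}


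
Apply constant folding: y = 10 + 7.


10 + 7 = 17 at compile time
Optimized: y = 17


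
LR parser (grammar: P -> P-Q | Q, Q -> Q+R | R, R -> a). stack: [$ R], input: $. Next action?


'R' (not preceded by Q+) is the handle for Q -> R
Action: reduce (Q -> R)


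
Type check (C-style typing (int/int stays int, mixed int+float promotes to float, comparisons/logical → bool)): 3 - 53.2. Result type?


Operand types: int - float
Rule: mixed int/float promotes to float; int/int stays int
Result type: float


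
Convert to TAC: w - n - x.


Break into single-operator statements:
t1 = w - n
t2 = t1 - x


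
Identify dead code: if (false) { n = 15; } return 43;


condition is constant false, so the whole block is unreachable
Dead: 'if (false) { n = 15; }'


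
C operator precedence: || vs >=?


'>=' is relational (level 7); '||' is logical OR (level 1)
Higher level binds tighter
'>=' has higher precedence than '||'


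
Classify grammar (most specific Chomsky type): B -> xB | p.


Right-linear: every RHS is a terminal or a terminal followed by one nonterminal
Classification: Type 3 (Regular)


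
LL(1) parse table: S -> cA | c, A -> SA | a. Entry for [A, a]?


For [A, a]: 'a' ∈ FIRST(a)
Entry: A -> a


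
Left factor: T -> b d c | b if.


Common prefix: 'b'
Factored: T -> b T', T' -> d c | if


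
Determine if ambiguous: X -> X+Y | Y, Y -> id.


precedence layered via separate nonterminal Y: deterministic
Unambiguous


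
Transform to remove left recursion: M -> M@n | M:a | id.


Left-recursive alternatives: M@n, M:a; non-recursive: id
Introduce M': M -> idM', M' -> @nM' | :aM' | ε


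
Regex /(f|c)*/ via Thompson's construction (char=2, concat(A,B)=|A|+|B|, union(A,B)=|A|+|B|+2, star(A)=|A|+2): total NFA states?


Syntax tree has 2 char leaf(s), 1 union(s), 1 star(s)
chars contribute 2×2 = 4; each union adds +2; each star adds +2
Total: 4 + 2 + 2 = 8 states


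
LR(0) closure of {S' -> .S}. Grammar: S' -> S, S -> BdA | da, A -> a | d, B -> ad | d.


Start: S' -> .S
For each item with dot before a nonterminal B, add B -> .γ for every B-production
Closure: [S' -> .S, S -> .BdA, S -> .da, B -> .ad, B -> .d]


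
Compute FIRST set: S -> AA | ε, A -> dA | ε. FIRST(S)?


Per alternative of S: FIRST(AA) = {d, ε}; FIRST(ε) = {ε}
FIRST(S) = {d, ε}


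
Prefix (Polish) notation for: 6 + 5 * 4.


'*' binds tighter: tree is (+ 6 (* 5 4))
Prefix: + 6 * 5 4


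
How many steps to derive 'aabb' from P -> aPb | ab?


Derivation: P => aPb => aabb
Steps: 2


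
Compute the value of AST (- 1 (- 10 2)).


Evaluate inner: (- 10 2) = 8
Evaluate root: (- 1 8) = -7
Result: -7


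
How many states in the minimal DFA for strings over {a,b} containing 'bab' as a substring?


KMP-style automaton: 3 progress states + 1 absorbing accept = 4
Minimal DFA: 4 states


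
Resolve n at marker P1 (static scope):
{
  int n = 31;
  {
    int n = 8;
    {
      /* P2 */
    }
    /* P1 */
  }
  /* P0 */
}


n declared in the same block as P1
n = 8


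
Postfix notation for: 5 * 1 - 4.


Left to right (same or higher precedence on left)
Postfix: 5 1 * 4 -


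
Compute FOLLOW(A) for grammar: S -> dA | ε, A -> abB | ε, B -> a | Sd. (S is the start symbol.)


$ ∈ FOLLOW(S). For each A -> αBβ: add FIRST(β)\{ε} to FOLLOW(B); if β nullable, add FOLLOW(A).
FOLLOW(A) = {$, d}


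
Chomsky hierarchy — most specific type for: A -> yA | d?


Right-linear: every RHS is a terminal or a terminal followed by one nonterminal
Classification: Type 3 (Regular)


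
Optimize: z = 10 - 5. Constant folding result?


10 - 5 = 5 at compile time
Optimized: z = 5


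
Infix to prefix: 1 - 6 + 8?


left-to-right (same/higher precedence on left): tree is (+ (- 1 6) 8)
Prefix: + - 1 6 8


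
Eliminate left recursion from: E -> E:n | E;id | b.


Left-recursive alternatives: E:n, E;id; non-recursive: b
Introduce E': E -> bE', E' -> :nE' | ;idE' | ε


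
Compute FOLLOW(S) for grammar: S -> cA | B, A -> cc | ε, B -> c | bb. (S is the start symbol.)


$ ∈ FOLLOW(S). For each A -> αBβ: add FIRST(β)\{ε} to FOLLOW(B); if β nullable, add FOLLOW(A).
FOLLOW(S) = {$}


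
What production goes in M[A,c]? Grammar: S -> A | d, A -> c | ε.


For [A, c]: 'c' ∈ FIRST(c)
Entry: A -> c


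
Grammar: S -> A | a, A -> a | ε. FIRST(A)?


Per alternative of A: FIRST(a) = {a}; FIRST(ε) = {ε}
FIRST(A) = {a, ε}


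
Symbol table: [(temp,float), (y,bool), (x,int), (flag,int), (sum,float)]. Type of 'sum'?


Lookup 'sum' → type float


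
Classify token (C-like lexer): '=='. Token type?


Pattern: operator symbol
Type: OPERATOR


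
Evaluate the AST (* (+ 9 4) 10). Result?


Evaluate inner: (+ 9 4) = 13
Evaluate root: (* 13 10) = 130
Result: 130


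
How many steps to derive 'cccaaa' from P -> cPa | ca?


Derivation: P => cPa => ccPaa => cccaaa
Steps: 3
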